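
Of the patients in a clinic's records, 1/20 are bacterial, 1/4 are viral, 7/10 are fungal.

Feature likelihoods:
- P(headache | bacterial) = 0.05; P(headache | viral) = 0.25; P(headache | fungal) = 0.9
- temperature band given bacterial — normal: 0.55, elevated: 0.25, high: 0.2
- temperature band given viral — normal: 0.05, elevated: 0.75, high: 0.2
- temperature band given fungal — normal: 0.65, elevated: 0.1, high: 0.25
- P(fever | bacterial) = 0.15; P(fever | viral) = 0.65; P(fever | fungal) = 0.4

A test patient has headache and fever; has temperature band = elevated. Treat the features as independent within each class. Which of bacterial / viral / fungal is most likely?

bacterial: 0.05 × 0.05 × 0.25 × 0.15 = 0.00009375
viral: 0.25 × 0.25 × 0.75 × 0.65 = 0.03046875
fungal: 0.7 × 0.9 × 0.1 × 0.4 = 0.0252
Highest score → viral.

viral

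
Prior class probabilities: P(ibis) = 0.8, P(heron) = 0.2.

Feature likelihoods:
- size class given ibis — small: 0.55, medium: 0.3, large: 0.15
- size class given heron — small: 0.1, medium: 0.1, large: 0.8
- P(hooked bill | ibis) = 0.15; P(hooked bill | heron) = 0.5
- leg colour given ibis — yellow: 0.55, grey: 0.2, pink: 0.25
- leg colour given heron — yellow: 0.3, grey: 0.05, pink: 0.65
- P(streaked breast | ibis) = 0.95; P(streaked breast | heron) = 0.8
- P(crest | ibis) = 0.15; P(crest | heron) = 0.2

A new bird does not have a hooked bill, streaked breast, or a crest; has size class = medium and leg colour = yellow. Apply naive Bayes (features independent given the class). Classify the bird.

ibis

ibis: 0.8 × 0.3 × (1−0.15) × 0.55 × (1−0.95) × (1−0.15) = 0.0047685
heron: 0.2 × 0.1 × (1−0.5) × 0.3 × (1−0.8) × (1−0.2) = 0.00048
Highest score → ibis.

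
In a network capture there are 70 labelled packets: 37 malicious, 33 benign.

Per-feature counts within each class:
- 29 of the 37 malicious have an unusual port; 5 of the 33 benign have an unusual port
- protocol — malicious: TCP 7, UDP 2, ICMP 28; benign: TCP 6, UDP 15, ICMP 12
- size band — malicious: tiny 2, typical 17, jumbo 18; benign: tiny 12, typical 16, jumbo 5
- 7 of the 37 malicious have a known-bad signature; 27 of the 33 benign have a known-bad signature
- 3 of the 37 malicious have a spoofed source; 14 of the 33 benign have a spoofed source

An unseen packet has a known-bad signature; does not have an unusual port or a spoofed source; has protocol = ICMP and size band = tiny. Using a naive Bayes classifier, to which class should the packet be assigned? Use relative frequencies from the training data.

malicious: (37/70) × (8/37) × (28/37) × (2/37) × (7/37) × (34/37) ≈ 0.000812737
benign: (33/70) × (28/33) × (12/33) × (12/33) × (27/33) × (19/33) ≈ 0.0249163
Highest score → benign.

benign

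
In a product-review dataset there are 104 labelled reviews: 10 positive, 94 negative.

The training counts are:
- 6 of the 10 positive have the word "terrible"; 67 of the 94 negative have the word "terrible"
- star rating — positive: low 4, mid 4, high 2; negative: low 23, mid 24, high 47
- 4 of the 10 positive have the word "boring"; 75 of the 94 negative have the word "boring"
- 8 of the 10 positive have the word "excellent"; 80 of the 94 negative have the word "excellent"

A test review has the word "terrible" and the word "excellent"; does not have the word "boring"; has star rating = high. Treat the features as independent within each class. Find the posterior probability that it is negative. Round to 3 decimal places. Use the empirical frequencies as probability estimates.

positive: (10/104) × (6/10) × (2/10) × (6/10) × (8/10) ≈ 0.00553846
negative: (94/104) × (67/94) × (47/94) × (19/94) × (80/94) ≈ 0.0554114
P(negative | x) = 0.0554114 / 0.06094986 ≈ 0.909

0.909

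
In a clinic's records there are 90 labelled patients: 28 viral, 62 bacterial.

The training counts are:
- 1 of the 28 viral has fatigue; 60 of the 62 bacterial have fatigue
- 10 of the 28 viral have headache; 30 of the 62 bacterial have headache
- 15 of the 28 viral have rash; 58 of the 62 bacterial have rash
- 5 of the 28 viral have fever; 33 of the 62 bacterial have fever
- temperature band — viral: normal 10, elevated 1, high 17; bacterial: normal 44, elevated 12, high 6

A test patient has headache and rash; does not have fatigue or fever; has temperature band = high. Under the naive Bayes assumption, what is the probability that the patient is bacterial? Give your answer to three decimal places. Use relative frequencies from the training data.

viral: (28/90) × (27/28) × (10/28) × (15/28) × (23/28) × (17/28) ≈ 0.0286258
bacterial: (62/90) × (2/62) × (30/62) × (58/62) × (29/62) × (6/62) ≈ 0.000455323
P(bacterial | x) = 0.000455323 / 0.029081123 ≈ 0.016

0.016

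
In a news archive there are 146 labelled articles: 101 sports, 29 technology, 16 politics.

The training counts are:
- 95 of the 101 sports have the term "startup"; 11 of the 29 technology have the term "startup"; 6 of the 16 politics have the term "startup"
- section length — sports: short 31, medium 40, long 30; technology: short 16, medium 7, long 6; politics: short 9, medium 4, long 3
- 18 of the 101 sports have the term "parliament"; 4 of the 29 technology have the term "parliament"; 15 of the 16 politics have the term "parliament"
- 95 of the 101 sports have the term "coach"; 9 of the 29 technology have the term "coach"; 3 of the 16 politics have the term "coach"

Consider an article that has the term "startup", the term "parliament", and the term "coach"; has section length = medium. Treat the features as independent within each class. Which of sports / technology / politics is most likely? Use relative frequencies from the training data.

sports: (101/146) × (95/101) × (40/101) × (18/101) × (95/101) ≈ 0.0431979
technology: (29/146) × (11/29) × (7/29) × (4/29) × (9/29) ≈ 0.000778478
politics: (16/146) × (6/16) × (4/16) × (15/16) × (3/16) ≈ 0.00180597
Highest score → sports.

sports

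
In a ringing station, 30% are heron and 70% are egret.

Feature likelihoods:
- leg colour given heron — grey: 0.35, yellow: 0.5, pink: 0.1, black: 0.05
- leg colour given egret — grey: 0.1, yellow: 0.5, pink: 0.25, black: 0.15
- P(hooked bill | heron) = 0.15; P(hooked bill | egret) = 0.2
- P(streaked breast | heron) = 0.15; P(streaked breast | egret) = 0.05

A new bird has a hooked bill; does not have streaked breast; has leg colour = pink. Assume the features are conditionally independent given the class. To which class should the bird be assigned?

egret

heron: 0.3 × 0.1 × 0.15 × (1−0.15) = 0.003825
egret: 0.7 × 0.25 × 0.2 × (1−0.05) = 0.03325
Highest score → egret.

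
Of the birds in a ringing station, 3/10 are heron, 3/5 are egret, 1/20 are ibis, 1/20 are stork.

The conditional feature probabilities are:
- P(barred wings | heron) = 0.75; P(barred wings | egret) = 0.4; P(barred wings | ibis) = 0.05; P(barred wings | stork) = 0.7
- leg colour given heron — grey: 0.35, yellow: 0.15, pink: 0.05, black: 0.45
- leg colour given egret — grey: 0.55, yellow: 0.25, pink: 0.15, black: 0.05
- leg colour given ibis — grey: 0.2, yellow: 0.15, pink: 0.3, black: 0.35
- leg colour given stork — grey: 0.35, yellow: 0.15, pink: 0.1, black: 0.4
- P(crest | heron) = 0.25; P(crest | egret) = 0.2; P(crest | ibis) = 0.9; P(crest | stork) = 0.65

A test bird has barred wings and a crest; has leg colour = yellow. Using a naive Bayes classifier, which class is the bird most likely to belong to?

heron: 0.3 × 0.75 × 0.15 × 0.25 = 0.0084375
egret: 0.6 × 0.4 × 0.25 × 0.2 = 0.012
ibis: 0.05 × 0.05 × 0.15 × 0.9 = 0.0003375
stork: 0.05 × 0.7 × 0.15 × 0.65 = 0.0034125
Highest score → egret.

egret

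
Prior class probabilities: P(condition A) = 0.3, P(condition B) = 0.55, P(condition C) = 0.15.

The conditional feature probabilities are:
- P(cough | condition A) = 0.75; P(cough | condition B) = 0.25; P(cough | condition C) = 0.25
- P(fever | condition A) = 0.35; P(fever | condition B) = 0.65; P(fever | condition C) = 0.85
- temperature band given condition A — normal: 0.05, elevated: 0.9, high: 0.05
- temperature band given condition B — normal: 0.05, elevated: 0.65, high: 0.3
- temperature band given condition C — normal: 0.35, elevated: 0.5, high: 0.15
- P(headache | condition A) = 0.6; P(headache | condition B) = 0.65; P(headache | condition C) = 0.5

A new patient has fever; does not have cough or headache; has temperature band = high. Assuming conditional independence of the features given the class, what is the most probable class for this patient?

condition B

condition A: 0.3 × (1−0.75) × 0.35 × 0.05 × (1−0.6) = 0.000525
condition B: 0.55 × (1−0.25) × 0.65 × 0.3 × (1−0.65) = 0.028153125
condition C: 0.15 × (1−0.25) × 0.85 × 0.15 × (1−0.5) = 0.007171875
Highest score → condition B.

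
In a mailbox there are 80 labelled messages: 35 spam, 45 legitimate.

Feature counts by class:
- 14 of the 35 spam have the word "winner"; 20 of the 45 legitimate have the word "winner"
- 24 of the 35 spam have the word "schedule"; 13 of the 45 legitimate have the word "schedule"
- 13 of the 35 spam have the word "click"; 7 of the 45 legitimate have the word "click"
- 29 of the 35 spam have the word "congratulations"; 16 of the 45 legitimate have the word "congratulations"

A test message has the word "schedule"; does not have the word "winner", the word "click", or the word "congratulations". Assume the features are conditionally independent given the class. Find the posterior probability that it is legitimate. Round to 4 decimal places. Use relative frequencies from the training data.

spam: (35/80) × (21/35) × (24/35) × (22/35) × (6/35) ≈ 0.0193959
legitimate: (45/80) × (25/45) × (13/45) × (38/45) × (29/45) ≈ 0.0491289
P(legitimate | x) = 0.0491289 / 0.0685248 ≈ 0.7170

0.7170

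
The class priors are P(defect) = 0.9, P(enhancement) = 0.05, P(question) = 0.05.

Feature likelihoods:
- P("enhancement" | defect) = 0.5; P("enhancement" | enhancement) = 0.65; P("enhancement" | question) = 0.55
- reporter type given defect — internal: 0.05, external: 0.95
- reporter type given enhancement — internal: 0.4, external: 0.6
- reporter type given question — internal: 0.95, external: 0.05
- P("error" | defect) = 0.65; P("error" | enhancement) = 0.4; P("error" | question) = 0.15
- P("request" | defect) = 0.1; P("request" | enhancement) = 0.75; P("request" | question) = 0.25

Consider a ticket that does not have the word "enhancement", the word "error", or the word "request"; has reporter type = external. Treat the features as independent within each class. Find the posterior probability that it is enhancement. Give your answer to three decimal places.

0.012

defect: 0.9 × (1−0.5) × 0.95 × (1−0.65) × (1−0.1) = 0.1346625
enhancement: 0.05 × (1−0.65) × 0.6 × (1−0.4) × (1−0.75) = 0.001575
question: 0.05 × (1−0.55) × 0.05 × (1−0.15) × (1−0.25) = 0.0007171875
P(enhancement | x) = 0.001575 / 0.1369546875 ≈ 0.012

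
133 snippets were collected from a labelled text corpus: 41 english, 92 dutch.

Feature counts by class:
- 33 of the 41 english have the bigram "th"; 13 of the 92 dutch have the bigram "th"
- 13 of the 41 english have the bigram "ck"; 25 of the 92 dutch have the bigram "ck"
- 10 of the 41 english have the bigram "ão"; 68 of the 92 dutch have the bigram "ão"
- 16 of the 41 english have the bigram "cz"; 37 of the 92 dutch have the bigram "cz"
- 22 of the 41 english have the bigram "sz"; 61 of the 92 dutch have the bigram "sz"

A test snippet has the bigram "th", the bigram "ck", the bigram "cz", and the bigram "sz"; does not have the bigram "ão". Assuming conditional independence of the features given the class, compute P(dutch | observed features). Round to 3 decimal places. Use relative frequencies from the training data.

english: (41/133) × (33/41) × (13/41) × (31/41) × (16/41) × (22/41) ≈ 0.0124559
dutch: (92/133) × (13/92) × (25/92) × (24/92) × (37/92) × (61/92) ≈ 0.00184766
P(dutch | x) = 0.00184766 / 0.01430356 ≈ 0.129

0.129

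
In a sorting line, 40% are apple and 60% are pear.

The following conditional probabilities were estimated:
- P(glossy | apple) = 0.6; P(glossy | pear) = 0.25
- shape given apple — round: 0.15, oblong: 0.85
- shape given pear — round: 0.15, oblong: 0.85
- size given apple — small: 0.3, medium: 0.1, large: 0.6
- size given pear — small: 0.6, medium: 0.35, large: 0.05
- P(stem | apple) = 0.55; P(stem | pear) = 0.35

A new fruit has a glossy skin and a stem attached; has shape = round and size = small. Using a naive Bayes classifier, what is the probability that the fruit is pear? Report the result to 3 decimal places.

0.443

apple: 0.4 × 0.6 × 0.15 × 0.3 × 0.55 = 0.00594
pear: 0.6 × 0.25 × 0.15 × 0.6 × 0.35 = 0.004725
P(pear | x) = 0.004725 / 0.010665 ≈ 0.443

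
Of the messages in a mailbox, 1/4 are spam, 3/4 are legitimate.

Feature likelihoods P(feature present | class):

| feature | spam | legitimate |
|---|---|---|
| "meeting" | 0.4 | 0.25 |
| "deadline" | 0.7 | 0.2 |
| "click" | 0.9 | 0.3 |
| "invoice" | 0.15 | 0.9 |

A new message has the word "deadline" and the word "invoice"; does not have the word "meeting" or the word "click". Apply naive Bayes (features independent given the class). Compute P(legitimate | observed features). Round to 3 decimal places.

spam: 0.25 × (1−0.4) × 0.7 × (1−0.9) × 0.15 = 0.001575
legitimate: 0.75 × (1−0.25) × 0.2 × (1−0.3) × 0.9 = 0.070875
P(legitimate | x) = 0.070875 / 0.07245 ≈ 0.978

0.978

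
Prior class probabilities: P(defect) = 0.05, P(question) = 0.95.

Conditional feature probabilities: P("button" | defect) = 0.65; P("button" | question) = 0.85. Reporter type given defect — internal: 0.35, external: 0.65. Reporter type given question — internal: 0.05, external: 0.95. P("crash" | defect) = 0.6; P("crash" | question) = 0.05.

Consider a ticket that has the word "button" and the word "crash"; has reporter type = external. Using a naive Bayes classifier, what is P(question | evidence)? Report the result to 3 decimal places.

defect: 0.05 × 0.65 × 0.65 × 0.6 = 0.012675
question: 0.95 × 0.85 × 0.95 × 0.05 = 0.03835625
P(question | x) = 0.03835625 / 0.05103125 ≈ 0.752

0.752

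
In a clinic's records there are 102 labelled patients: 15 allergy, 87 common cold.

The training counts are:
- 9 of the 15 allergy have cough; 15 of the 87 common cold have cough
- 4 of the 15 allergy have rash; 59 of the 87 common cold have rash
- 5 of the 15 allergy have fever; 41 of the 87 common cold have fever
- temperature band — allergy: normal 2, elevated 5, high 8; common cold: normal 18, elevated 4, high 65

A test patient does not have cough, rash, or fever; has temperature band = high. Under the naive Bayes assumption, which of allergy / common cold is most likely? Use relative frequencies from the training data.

allergy: (15/102) × (6/15) × (11/15) × (10/15) × (8/15) ≈ 0.0153377
common cold: (87/102) × (72/87) × (28/87) × (46/87) × (65/87) ≈ 0.0897437
Highest score → common cold.

common cold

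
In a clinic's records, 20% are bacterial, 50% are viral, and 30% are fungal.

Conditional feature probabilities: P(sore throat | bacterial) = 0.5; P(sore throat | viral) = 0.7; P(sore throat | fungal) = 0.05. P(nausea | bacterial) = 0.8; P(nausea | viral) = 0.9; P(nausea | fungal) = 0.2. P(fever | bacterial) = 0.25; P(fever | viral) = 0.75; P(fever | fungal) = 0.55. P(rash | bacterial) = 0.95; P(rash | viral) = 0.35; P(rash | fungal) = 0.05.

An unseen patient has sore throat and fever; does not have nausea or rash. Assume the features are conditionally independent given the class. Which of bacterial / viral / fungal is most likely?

bacterial: 0.2 × 0.5 × (1−0.8) × 0.25 × (1−0.95) = 0.00025
viral: 0.5 × 0.7 × (1−0.9) × 0.75 × (1−0.35) = 0.0170625
fungal: 0.3 × 0.05 × (1−0.2) × 0.55 × (1−0.05) = 0.00627
Highest score → viral.

viral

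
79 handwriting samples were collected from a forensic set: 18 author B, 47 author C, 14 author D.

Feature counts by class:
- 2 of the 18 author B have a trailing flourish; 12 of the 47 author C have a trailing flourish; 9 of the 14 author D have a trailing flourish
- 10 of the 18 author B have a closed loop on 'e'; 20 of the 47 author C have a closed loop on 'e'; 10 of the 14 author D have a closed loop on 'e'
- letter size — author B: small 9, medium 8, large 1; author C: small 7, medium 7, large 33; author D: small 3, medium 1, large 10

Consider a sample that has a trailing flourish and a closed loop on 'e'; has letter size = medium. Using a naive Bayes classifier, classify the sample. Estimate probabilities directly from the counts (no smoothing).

author B: (18/79) × (2/18) × (10/18) × (8/18) ≈ 0.00625098
author C: (47/79) × (12/47) × (20/47) × (7/47) ≈ 0.0096269
author D: (14/79) × (9/14) × (10/14) × (1/14) ≈ 0.00581245
Highest score → author C.

author C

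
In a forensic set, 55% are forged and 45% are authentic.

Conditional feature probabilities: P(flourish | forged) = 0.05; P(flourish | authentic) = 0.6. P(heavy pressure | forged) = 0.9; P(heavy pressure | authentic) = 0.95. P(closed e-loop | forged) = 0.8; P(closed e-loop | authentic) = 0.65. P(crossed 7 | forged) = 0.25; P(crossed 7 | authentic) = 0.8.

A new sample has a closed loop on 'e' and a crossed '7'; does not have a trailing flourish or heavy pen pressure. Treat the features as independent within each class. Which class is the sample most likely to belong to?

forged: 0.55 × (1−0.05) × (1−0.9) × 0.8 × 0.25 = 0.01045
authentic: 0.45 × (1−0.6) × (1−0.95) × 0.65 × 0.8 = 0.00468
Highest score → forged.

forged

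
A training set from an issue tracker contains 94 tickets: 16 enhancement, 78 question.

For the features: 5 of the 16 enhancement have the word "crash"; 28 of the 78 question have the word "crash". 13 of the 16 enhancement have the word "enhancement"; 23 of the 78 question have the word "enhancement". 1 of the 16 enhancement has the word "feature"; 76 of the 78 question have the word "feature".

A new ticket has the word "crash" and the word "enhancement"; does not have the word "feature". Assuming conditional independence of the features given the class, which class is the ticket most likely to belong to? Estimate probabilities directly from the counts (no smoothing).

enhancement: (16/94) × (5/16) × (13/16) × (15/16) ≈ 0.040517
question: (78/94) × (28/78) × (23/78) × (2/78) ≈ 0.00225216
Highest score → enhancement.

enhancement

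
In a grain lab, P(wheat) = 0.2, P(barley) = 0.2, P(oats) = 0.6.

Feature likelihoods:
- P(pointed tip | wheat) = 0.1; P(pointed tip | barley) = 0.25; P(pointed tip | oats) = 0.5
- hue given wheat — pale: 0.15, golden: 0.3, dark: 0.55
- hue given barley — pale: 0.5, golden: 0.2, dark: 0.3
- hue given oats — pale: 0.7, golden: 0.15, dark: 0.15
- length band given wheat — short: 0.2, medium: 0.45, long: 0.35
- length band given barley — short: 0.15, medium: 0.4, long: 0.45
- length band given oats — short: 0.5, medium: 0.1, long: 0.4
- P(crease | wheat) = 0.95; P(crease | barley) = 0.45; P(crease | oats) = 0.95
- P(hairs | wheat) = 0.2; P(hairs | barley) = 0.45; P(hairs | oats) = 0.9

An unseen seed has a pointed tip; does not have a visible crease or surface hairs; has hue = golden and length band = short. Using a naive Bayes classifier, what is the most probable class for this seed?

wheat: 0.2 × 0.1 × 0.3 × 0.2 × (1−0.95) × (1−0.2) = 0.000048
barley: 0.2 × 0.25 × 0.2 × 0.15 × (1−0.45) × (1−0.45) = 0.00045375
oats: 0.6 × 0.5 × 0.15 × 0.5 × (1−0.95) × (1−0.9) = 0.0001125
Highest score → barley.

barley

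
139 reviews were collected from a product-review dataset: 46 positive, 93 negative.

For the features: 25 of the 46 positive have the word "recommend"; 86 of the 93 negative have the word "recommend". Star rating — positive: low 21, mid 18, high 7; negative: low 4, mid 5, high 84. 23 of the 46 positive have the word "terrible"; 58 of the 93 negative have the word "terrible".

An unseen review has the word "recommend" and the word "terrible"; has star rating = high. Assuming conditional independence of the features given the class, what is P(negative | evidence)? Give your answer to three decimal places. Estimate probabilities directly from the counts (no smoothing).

0.962

positive: (46/139) × (25/46) × (7/46) × (23/46) ≈ 0.0136847
negative: (93/139) × (86/93) × (84/93) × (58/93) ≈ 0.348518
P(negative | x) = 0.348518 / 0.3622027 ≈ 0.962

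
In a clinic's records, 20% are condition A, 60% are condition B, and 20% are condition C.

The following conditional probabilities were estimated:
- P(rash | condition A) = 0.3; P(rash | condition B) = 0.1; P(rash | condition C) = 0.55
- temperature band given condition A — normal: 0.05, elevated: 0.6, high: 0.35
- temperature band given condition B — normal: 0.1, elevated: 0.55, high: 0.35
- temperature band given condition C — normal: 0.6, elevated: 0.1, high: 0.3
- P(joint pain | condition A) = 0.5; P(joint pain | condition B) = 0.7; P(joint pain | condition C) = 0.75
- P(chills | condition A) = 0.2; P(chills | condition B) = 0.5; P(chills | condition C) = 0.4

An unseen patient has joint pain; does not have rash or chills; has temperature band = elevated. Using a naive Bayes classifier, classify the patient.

condition B

condition A: 0.2 × (1−0.3) × 0.6 × 0.5 × (1−0.2) = 0.0336
condition B: 0.6 × (1−0.1) × 0.55 × 0.7 × (1−0.5) = 0.10395
condition C: 0.2 × (1−0.55) × 0.1 × 0.75 × (1−0.4) = 0.00405
Highest score → condition B.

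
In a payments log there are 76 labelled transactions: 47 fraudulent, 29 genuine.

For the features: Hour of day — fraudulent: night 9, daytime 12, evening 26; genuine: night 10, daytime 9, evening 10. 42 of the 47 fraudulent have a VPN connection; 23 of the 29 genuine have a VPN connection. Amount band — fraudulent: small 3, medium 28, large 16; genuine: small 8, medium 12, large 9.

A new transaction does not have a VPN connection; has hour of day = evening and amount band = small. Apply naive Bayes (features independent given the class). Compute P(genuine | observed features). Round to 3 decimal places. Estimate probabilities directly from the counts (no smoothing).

fraudulent: (47/76) × (26/47) × (5/47) × (3/47) ≈ 0.00232303
genuine: (29/76) × (10/29) × (6/29) × (8/29) ≈ 0.00750986
P(genuine | x) = 0.00750986 / 0.00983289 ≈ 0.764

0.764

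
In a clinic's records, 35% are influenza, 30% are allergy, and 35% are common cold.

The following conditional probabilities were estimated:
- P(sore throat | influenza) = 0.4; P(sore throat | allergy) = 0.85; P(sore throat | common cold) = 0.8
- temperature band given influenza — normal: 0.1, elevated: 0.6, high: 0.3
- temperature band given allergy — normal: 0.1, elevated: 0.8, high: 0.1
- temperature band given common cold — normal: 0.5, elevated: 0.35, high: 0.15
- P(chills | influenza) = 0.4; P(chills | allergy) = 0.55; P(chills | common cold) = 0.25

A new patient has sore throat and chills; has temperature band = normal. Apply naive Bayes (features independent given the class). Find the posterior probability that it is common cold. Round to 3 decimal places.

influenza: 0.35 × 0.4 × 0.1 × 0.4 = 0.0056
allergy: 0.3 × 0.85 × 0.1 × 0.55 = 0.014025
common cold: 0.35 × 0.8 × 0.5 × 0.25 = 0.035
P(common cold | x) = 0.035 / 0.054625 ≈ 0.641

0.641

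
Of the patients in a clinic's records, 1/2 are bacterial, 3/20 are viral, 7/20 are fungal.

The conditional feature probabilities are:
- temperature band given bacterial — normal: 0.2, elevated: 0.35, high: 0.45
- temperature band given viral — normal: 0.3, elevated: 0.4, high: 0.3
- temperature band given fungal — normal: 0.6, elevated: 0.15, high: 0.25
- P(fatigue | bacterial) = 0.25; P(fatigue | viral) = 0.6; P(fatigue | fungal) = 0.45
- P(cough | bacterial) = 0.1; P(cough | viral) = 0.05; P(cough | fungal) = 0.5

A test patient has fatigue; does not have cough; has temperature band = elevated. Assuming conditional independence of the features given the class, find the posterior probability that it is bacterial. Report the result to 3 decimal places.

0.461

bacterial: 0.5 × 0.35 × 0.25 × (1−0.1) = 0.039375
viral: 0.15 × 0.4 × 0.6 × (1−0.05) = 0.0342
fungal: 0.35 × 0.15 × 0.45 × (1−0.5) = 0.0118125
P(bacterial | x) = 0.039375 / 0.0853875 ≈ 0.461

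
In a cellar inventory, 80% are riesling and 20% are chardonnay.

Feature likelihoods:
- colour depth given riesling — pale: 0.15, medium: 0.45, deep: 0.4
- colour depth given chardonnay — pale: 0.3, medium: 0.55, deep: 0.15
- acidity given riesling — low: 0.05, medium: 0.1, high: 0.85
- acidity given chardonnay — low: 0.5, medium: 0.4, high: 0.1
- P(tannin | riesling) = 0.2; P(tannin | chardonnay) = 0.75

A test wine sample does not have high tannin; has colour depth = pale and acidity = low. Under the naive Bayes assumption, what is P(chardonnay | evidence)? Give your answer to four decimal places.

0.6098

riesling: 0.8 × 0.15 × 0.05 × (1−0.2) = 0.0048
chardonnay: 0.2 × 0.3 × 0.5 × (1−0.75) = 0.0075
P(chardonnay | x) = 0.0075 / 0.0123 ≈ 0.6098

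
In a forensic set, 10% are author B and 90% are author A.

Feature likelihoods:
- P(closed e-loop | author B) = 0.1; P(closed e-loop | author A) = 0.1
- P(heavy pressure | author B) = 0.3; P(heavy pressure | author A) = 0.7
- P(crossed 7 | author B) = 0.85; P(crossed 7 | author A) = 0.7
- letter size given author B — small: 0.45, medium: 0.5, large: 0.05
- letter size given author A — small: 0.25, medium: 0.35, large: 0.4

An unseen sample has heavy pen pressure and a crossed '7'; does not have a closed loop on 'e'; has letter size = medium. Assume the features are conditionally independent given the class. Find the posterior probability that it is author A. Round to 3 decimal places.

author B: 0.1 × (1−0.1) × 0.3 × 0.85 × 0.5 = 0.011475
author A: 0.9 × (1−0.1) × 0.7 × 0.7 × 0.35 = 0.138915
P(author A | x) = 0.138915 / 0.15039 ≈ 0.924

0.924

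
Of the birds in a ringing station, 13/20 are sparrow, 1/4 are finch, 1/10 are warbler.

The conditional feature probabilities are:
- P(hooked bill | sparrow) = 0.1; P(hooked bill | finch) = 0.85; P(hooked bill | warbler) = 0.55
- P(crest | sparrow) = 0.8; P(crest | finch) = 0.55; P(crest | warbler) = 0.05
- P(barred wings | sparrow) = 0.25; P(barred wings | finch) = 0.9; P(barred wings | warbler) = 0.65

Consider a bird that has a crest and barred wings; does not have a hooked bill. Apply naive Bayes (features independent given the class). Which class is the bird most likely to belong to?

sparrow: 0.65 × (1−0.1) × 0.8 × 0.25 = 0.117
finch: 0.25 × (1−0.85) × 0.55 × 0.9 = 0.0185625
warbler: 0.1 × (1−0.55) × 0.05 × 0.65 = 0.0014625
Highest score → sparrow.

sparrow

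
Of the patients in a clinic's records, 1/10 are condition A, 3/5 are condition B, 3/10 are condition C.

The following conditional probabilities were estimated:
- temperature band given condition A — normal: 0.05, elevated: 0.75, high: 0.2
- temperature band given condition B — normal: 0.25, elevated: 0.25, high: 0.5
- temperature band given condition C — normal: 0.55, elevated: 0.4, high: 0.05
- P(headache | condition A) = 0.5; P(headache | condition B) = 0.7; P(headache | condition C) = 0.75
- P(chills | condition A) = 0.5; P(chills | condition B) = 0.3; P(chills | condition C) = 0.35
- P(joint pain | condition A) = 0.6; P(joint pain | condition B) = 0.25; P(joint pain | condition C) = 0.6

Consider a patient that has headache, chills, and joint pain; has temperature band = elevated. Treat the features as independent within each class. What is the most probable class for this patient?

condition C

condition A: 0.1 × 0.75 × 0.5 × 0.5 × 0.6 = 0.01125
condition B: 0.6 × 0.25 × 0.7 × 0.3 × 0.25 = 0.007875
condition C: 0.3 × 0.4 × 0.75 × 0.35 × 0.6 = 0.0189
Highest score → condition C.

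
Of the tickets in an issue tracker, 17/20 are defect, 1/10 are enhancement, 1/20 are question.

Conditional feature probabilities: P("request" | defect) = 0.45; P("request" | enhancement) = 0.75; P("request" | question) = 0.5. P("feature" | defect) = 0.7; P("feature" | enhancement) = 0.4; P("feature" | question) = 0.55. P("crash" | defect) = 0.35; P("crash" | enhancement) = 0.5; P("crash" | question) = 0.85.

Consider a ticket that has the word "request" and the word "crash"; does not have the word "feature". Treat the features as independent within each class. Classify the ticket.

defect: 0.85 × 0.45 × (1−0.7) × 0.35 = 0.0401625
enhancement: 0.1 × 0.75 × (1−0.4) × 0.5 = 0.0225
question: 0.05 × 0.5 × (1−0.55) × 0.85 = 0.0095625
Highest score → defect.

defect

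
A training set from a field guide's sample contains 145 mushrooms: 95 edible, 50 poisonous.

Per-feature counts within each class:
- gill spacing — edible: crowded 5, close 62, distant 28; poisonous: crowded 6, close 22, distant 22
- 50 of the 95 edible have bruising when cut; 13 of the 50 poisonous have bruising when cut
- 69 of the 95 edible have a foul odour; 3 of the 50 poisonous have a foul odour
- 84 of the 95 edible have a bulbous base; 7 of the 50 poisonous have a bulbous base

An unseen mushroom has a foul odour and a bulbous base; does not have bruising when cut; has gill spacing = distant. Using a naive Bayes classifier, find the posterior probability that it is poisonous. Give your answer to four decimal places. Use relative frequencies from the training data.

edible: (95/145) × (28/95) × (45/95) × (69/95) × (84/95) ≈ 0.0587435
poisonous: (50/145) × (22/50) × (37/50) × (3/50) × (7/50) ≈ 0.000943117
P(poisonous | x) = 0.000943117 / 0.059686617 ≈ 0.0158

0.0158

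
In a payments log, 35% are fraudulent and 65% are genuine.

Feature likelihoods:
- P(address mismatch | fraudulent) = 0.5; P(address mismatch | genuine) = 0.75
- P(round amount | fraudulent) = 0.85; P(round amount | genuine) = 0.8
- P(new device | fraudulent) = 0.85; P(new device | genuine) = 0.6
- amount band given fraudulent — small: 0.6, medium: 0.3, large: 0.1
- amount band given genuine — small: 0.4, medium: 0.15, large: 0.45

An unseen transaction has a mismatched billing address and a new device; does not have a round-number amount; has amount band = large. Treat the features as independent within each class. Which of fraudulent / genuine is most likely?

fraudulent: 0.35 × 0.5 × (1−0.85) × 0.85 × 0.1 = 0.00223125
genuine: 0.65 × 0.75 × (1−0.8) × 0.6 × 0.45 = 0.026325
Highest score → genuine.

genuine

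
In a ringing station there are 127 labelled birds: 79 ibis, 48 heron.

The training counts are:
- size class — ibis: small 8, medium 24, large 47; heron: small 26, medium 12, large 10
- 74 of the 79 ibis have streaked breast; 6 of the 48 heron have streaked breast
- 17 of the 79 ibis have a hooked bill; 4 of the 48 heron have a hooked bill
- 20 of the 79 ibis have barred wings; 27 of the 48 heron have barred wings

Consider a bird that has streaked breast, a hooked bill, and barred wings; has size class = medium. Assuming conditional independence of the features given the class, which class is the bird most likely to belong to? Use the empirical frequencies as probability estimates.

ibis: (79/127) × (24/79) × (74/79) × (17/79) × (20/79) ≈ 0.00964355
heron: (48/127) × (12/48) × (6/48) × (4/48) × (27/48) ≈ 0.000553642
Highest score → ibis.

ibis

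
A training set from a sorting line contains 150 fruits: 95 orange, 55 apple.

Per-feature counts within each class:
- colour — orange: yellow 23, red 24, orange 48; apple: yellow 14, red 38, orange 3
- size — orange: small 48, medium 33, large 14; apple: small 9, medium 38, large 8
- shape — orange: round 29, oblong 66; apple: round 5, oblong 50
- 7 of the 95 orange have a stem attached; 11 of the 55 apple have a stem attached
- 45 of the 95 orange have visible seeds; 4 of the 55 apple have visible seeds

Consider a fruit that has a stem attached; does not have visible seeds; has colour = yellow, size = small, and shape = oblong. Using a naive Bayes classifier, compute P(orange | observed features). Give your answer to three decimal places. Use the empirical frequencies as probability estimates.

orange: (95/150) × (23/95) × (48/95) × (66/95) × (7/95) × (50/95) ≈ 0.00208735
apple: (55/150) × (14/55) × (9/55) × (50/55) × (11/55) × (51/55) ≈ 0.00257491
P(orange | x) = 0.00208735 / 0.00466226 ≈ 0.448

0.448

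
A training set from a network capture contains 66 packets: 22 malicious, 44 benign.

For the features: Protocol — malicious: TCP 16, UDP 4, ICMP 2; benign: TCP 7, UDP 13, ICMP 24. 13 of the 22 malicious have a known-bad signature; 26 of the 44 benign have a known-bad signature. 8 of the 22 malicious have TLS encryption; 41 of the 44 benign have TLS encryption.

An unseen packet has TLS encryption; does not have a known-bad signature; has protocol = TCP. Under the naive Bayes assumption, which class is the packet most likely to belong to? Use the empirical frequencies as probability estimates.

benign

malicious: (22/66) × (16/22) × (9/22) × (8/22) ≈ 0.0360631
benign: (44/66) × (7/44) × (18/44) × (41/44) ≈ 0.0404301
Highest score → benign.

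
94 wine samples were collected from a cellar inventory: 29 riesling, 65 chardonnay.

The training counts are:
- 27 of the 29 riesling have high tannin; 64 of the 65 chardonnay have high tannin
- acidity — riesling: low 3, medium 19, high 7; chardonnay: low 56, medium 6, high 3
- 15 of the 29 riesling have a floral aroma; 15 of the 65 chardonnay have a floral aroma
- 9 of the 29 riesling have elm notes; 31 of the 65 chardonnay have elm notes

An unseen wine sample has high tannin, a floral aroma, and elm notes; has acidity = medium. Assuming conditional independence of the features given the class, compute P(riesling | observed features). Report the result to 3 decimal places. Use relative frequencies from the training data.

riesling: (29/94) × (27/29) × (19/29) × (15/29) × (9/29) ≈ 0.0302085
chardonnay: (65/94) × (64/65) × (6/65) × (15/65) × (31/65) ≈ 0.00691698
P(riesling | x) = 0.0302085 / 0.03712548 ≈ 0.814

0.814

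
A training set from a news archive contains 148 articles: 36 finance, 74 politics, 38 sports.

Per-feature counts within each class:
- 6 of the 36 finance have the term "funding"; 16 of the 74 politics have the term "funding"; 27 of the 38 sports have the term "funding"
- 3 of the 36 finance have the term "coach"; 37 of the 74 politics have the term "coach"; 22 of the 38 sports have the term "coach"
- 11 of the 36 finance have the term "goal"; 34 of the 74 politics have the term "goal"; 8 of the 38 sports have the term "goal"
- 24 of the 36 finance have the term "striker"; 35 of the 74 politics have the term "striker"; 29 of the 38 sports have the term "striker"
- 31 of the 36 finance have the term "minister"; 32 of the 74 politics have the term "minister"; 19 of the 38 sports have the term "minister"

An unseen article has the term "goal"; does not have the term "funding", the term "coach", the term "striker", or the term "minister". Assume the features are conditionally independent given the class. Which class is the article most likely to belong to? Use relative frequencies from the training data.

politics

finance: (36/148) × (30/36) × (33/36) × (11/36) × (12/36) × (5/36) ≈ 0.0026285
politics: (74/148) × (58/74) × (37/74) × (34/74) × (39/74) × (42/74) ≈ 0.0269299
sports: (38/148) × (11/38) × (16/38) × (8/38) × (9/38) × (19/38) ≈ 0.000780194
Highest score → politics.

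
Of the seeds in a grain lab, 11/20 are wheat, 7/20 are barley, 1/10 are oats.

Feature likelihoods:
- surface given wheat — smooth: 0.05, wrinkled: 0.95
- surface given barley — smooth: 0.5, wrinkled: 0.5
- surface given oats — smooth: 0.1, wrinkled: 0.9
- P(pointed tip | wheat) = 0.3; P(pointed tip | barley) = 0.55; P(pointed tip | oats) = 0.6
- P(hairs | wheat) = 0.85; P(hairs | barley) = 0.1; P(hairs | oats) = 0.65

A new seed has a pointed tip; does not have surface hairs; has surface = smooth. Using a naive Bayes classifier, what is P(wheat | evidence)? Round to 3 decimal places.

wheat: 0.55 × 0.05 × 0.3 × (1−0.85) = 0.0012375
barley: 0.35 × 0.5 × 0.55 × (1−0.1) = 0.086625
oats: 0.1 × 0.1 × 0.6 × (1−0.65) = 0.0021
P(wheat | x) = 0.0012375 / 0.0899625 ≈ 0.014

0.014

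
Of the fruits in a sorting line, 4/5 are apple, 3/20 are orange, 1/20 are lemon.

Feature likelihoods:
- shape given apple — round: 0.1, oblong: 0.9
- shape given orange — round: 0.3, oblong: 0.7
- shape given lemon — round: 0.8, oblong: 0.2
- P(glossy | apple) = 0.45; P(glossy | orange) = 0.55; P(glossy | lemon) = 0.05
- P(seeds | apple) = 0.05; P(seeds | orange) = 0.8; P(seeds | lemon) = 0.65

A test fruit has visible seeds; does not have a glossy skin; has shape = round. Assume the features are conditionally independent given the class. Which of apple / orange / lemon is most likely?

apple: 0.8 × 0.1 × (1−0.45) × 0.05 = 0.0022
orange: 0.15 × 0.3 × (1−0.55) × 0.8 = 0.0162
lemon: 0.05 × 0.8 × (1−0.05) × 0.65 = 0.0247
Highest score → lemon.

lemon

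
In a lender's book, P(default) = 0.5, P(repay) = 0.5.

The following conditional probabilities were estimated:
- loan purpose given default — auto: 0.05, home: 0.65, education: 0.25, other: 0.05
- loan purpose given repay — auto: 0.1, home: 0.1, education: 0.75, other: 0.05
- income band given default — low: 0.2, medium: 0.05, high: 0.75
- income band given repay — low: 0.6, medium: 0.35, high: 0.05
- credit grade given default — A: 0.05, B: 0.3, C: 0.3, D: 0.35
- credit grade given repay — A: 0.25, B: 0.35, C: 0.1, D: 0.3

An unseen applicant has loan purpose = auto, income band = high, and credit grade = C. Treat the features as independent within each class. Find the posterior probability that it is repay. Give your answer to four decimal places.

default: 0.5 × 0.05 × 0.75 × 0.3 = 0.005625
repay: 0.5 × 0.1 × 0.05 × 0.1 = 0.00025
P(repay | x) = 0.00025 / 0.005875 ≈ 0.0426

0.0426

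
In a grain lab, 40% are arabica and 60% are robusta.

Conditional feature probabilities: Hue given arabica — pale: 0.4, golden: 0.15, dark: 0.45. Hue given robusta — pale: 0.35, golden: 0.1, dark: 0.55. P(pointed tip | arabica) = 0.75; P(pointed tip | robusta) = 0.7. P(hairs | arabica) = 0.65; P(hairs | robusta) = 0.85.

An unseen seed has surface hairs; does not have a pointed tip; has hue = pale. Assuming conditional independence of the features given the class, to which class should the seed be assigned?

arabica: 0.4 × 0.4 × (1−0.75) × 0.65 = 0.026
robusta: 0.6 × 0.35 × (1−0.7) × 0.85 = 0.05355
Highest score → robusta.

robusta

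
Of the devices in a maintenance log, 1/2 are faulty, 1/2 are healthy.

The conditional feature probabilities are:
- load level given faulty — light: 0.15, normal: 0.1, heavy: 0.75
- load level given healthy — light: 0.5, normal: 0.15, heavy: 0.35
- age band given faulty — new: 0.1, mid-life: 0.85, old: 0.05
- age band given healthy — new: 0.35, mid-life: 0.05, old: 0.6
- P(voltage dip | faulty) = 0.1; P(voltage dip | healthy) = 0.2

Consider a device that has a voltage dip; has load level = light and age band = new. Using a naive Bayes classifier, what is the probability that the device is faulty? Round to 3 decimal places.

faulty: 0.5 × 0.15 × 0.1 × 0.1 = 0.00075
healthy: 0.5 × 0.5 × 0.35 × 0.2 = 0.0175
P(faulty | x) = 0.00075 / 0.01825 ≈ 0.041

0.041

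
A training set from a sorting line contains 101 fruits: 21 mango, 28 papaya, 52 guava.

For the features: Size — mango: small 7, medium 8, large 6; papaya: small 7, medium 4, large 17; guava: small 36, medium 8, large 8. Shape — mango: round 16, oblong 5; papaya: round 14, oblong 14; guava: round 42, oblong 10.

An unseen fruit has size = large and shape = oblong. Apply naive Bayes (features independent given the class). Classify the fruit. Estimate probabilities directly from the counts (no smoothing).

papaya

mango: (21/101) × (6/21) × (5/21) ≈ 0.0141443
papaya: (28/101) × (17/28) × (14/28) ≈ 0.0841584
guava: (52/101) × (8/52) × (10/52) ≈ 0.0152323
Highest score → papaya.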